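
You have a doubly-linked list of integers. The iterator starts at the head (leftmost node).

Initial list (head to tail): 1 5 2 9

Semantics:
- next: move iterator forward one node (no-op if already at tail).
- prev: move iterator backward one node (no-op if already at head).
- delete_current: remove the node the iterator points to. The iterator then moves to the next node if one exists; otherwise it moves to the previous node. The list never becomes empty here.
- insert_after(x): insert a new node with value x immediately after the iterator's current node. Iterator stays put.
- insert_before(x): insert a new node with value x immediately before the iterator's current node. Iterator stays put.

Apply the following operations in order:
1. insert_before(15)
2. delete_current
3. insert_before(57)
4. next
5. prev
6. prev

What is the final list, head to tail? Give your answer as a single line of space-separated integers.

Answer: 15 57 5 2 9

Derivation:
After 1 (insert_before(15)): list=[15, 1, 5, 2, 9] cursor@1
After 2 (delete_current): list=[15, 5, 2, 9] cursor@5
After 3 (insert_before(57)): list=[15, 57, 5, 2, 9] cursor@5
After 4 (next): list=[15, 57, 5, 2, 9] cursor@2
After 5 (prev): list=[15, 57, 5, 2, 9] cursor@5
After 6 (prev): list=[15, 57, 5, 2, 9] cursor@57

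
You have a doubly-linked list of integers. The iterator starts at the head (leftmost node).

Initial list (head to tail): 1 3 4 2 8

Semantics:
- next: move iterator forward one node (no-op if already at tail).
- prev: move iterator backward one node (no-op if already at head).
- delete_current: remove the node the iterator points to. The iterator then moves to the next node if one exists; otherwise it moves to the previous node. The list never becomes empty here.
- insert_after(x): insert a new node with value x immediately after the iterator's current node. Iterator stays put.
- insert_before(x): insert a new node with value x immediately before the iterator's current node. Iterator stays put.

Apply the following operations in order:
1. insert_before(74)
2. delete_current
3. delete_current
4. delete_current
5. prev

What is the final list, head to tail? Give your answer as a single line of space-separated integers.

Answer: 74 2 8

Derivation:
After 1 (insert_before(74)): list=[74, 1, 3, 4, 2, 8] cursor@1
After 2 (delete_current): list=[74, 3, 4, 2, 8] cursor@3
After 3 (delete_current): list=[74, 4, 2, 8] cursor@4
After 4 (delete_current): list=[74, 2, 8] cursor@2
After 5 (prev): list=[74, 2, 8] cursor@74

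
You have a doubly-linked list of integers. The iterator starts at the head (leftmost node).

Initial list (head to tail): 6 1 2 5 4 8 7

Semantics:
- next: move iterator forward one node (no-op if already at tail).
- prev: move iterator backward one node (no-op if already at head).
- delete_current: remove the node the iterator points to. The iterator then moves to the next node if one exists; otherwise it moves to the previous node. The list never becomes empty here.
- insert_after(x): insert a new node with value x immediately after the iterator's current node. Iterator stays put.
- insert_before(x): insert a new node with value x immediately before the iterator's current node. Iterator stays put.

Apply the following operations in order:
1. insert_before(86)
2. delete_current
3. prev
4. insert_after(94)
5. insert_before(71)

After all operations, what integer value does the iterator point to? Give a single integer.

After 1 (insert_before(86)): list=[86, 6, 1, 2, 5, 4, 8, 7] cursor@6
After 2 (delete_current): list=[86, 1, 2, 5, 4, 8, 7] cursor@1
After 3 (prev): list=[86, 1, 2, 5, 4, 8, 7] cursor@86
After 4 (insert_after(94)): list=[86, 94, 1, 2, 5, 4, 8, 7] cursor@86
After 5 (insert_before(71)): list=[71, 86, 94, 1, 2, 5, 4, 8, 7] cursor@86

Answer: 86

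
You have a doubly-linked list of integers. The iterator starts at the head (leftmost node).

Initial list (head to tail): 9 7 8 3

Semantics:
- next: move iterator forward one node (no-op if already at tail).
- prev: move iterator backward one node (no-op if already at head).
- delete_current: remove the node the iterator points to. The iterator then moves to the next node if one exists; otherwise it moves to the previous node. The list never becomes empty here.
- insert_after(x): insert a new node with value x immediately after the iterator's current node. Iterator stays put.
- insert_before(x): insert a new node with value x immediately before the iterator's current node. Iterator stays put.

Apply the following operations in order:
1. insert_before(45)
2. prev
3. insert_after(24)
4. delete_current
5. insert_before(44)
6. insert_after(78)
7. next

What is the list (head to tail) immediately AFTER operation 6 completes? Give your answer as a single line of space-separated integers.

After 1 (insert_before(45)): list=[45, 9, 7, 8, 3] cursor@9
After 2 (prev): list=[45, 9, 7, 8, 3] cursor@45
After 3 (insert_after(24)): list=[45, 24, 9, 7, 8, 3] cursor@45
After 4 (delete_current): list=[24, 9, 7, 8, 3] cursor@24
After 5 (insert_before(44)): list=[44, 24, 9, 7, 8, 3] cursor@24
After 6 (insert_after(78)): list=[44, 24, 78, 9, 7, 8, 3] cursor@24

Answer: 44 24 78 9 7 8 3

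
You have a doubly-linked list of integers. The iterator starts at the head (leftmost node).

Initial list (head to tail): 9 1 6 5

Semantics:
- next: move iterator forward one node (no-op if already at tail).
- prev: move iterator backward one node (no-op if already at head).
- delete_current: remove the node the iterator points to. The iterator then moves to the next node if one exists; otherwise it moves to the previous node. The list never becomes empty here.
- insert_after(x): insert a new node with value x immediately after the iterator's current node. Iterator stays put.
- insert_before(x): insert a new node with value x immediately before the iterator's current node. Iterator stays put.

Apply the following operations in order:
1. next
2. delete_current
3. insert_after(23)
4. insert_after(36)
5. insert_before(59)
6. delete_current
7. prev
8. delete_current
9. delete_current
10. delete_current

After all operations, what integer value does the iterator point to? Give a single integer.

Answer: 5

Derivation:
After 1 (next): list=[9, 1, 6, 5] cursor@1
After 2 (delete_current): list=[9, 6, 5] cursor@6
After 3 (insert_after(23)): list=[9, 6, 23, 5] cursor@6
After 4 (insert_after(36)): list=[9, 6, 36, 23, 5] cursor@6
After 5 (insert_before(59)): list=[9, 59, 6, 36, 23, 5] cursor@6
After 6 (delete_current): list=[9, 59, 36, 23, 5] cursor@36
After 7 (prev): list=[9, 59, 36, 23, 5] cursor@59
After 8 (delete_current): list=[9, 36, 23, 5] cursor@36
After 9 (delete_current): list=[9, 23, 5] cursor@23
After 10 (delete_current): list=[9, 5] cursor@5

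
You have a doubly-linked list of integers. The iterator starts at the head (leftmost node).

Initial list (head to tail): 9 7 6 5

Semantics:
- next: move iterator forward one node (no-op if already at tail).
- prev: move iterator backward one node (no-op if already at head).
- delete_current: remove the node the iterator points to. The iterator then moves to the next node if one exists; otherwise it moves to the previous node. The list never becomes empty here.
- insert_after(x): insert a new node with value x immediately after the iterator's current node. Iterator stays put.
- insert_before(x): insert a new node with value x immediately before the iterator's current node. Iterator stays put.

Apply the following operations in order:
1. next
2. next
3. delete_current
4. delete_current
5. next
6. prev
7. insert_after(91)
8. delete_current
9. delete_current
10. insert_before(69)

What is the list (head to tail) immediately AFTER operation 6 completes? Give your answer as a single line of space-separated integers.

After 1 (next): list=[9, 7, 6, 5] cursor@7
After 2 (next): list=[9, 7, 6, 5] cursor@6
After 3 (delete_current): list=[9, 7, 5] cursor@5
After 4 (delete_current): list=[9, 7] cursor@7
After 5 (next): list=[9, 7] cursor@7
After 6 (prev): list=[9, 7] cursor@9

Answer: 9 7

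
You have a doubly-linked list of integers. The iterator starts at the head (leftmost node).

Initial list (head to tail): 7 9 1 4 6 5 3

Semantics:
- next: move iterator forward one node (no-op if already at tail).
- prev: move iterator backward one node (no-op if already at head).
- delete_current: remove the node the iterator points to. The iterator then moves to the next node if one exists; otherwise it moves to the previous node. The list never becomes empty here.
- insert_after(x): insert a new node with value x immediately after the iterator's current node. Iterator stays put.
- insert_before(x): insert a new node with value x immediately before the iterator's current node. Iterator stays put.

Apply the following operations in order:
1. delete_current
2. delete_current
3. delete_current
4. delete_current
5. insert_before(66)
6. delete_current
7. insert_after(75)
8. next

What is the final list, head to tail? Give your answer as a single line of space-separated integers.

Answer: 66 5 75 3

Derivation:
After 1 (delete_current): list=[9, 1, 4, 6, 5, 3] cursor@9
After 2 (delete_current): list=[1, 4, 6, 5, 3] cursor@1
After 3 (delete_current): list=[4, 6, 5, 3] cursor@4
After 4 (delete_current): list=[6, 5, 3] cursor@6
After 5 (insert_before(66)): list=[66, 6, 5, 3] cursor@6
After 6 (delete_current): list=[66, 5, 3] cursor@5
After 7 (insert_after(75)): list=[66, 5, 75, 3] cursor@5
After 8 (next): list=[66, 5, 75, 3] cursor@75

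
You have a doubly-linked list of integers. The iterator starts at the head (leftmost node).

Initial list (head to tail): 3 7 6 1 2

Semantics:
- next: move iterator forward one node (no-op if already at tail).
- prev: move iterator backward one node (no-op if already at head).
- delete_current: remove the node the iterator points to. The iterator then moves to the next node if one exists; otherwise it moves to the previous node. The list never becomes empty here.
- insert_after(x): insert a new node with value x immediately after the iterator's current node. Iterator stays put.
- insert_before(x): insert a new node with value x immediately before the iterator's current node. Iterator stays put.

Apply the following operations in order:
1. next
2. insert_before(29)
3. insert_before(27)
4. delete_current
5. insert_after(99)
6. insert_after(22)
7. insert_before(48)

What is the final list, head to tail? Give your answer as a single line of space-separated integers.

Answer: 3 29 27 48 6 22 99 1 2

Derivation:
After 1 (next): list=[3, 7, 6, 1, 2] cursor@7
After 2 (insert_before(29)): list=[3, 29, 7, 6, 1, 2] cursor@7
After 3 (insert_before(27)): list=[3, 29, 27, 7, 6, 1, 2] cursor@7
After 4 (delete_current): list=[3, 29, 27, 6, 1, 2] cursor@6
After 5 (insert_after(99)): list=[3, 29, 27, 6, 99, 1, 2] cursor@6
After 6 (insert_after(22)): list=[3, 29, 27, 6, 22, 99, 1, 2] cursor@6
After 7 (insert_before(48)): list=[3, 29, 27, 48, 6, 22, 99, 1, 2] cursor@6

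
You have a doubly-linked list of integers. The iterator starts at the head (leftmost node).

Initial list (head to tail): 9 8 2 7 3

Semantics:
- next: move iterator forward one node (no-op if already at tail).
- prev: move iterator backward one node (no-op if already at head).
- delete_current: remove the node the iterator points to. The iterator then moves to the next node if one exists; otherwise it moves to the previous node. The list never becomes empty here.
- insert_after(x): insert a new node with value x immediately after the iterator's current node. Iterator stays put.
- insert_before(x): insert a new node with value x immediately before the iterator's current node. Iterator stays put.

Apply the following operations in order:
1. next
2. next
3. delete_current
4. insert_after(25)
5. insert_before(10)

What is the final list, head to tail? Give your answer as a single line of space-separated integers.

Answer: 9 8 10 7 25 3

Derivation:
After 1 (next): list=[9, 8, 2, 7, 3] cursor@8
After 2 (next): list=[9, 8, 2, 7, 3] cursor@2
After 3 (delete_current): list=[9, 8, 7, 3] cursor@7
After 4 (insert_after(25)): list=[9, 8, 7, 25, 3] cursor@7
After 5 (insert_before(10)): list=[9, 8, 10, 7, 25, 3] cursor@7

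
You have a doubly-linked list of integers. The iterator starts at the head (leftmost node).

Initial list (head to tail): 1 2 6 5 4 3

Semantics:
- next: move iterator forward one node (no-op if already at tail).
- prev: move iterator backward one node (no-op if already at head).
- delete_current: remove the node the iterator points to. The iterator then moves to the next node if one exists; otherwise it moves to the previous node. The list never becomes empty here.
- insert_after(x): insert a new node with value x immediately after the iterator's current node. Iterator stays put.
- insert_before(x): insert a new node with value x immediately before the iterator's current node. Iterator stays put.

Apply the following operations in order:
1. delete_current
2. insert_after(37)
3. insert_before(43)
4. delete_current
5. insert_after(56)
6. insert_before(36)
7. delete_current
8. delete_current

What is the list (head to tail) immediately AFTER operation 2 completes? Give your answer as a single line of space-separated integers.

After 1 (delete_current): list=[2, 6, 5, 4, 3] cursor@2
After 2 (insert_after(37)): list=[2, 37, 6, 5, 4, 3] cursor@2

Answer: 2 37 6 5 4 3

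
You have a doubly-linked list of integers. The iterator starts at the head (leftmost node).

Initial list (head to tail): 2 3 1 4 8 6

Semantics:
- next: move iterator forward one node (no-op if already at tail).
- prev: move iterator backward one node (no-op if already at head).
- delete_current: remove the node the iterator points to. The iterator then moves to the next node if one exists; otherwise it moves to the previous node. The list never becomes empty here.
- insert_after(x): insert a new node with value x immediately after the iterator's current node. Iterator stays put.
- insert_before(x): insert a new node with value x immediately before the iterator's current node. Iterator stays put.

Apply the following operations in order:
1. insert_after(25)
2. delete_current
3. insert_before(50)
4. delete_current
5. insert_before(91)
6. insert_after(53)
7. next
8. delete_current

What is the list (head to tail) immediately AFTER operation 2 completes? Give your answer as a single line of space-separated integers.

Answer: 25 3 1 4 8 6

Derivation:
After 1 (insert_after(25)): list=[2, 25, 3, 1, 4, 8, 6] cursor@2
After 2 (delete_current): list=[25, 3, 1, 4, 8, 6] cursor@25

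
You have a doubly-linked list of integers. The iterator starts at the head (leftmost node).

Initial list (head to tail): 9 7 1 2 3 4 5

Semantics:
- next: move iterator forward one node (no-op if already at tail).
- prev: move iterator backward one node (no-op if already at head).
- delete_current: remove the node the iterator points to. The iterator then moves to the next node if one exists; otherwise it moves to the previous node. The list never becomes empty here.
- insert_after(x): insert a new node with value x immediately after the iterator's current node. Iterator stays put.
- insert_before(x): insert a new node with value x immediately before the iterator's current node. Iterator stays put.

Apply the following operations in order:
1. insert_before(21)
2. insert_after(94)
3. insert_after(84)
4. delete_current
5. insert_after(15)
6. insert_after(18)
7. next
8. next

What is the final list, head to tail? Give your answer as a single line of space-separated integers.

Answer: 21 84 18 15 94 7 1 2 3 4 5

Derivation:
After 1 (insert_before(21)): list=[21, 9, 7, 1, 2, 3, 4, 5] cursor@9
After 2 (insert_after(94)): list=[21, 9, 94, 7, 1, 2, 3, 4, 5] cursor@9
After 3 (insert_after(84)): list=[21, 9, 84, 94, 7, 1, 2, 3, 4, 5] cursor@9
After 4 (delete_current): list=[21, 84, 94, 7, 1, 2, 3, 4, 5] cursor@84
After 5 (insert_after(15)): list=[21, 84, 15, 94, 7, 1, 2, 3, 4, 5] cursor@84
After 6 (insert_after(18)): list=[21, 84, 18, 15, 94, 7, 1, 2, 3, 4, 5] cursor@84
After 7 (next): list=[21, 84, 18, 15, 94, 7, 1, 2, 3, 4, 5] cursor@18
After 8 (next): list=[21, 84, 18, 15, 94, 7, 1, 2, 3, 4, 5] cursor@15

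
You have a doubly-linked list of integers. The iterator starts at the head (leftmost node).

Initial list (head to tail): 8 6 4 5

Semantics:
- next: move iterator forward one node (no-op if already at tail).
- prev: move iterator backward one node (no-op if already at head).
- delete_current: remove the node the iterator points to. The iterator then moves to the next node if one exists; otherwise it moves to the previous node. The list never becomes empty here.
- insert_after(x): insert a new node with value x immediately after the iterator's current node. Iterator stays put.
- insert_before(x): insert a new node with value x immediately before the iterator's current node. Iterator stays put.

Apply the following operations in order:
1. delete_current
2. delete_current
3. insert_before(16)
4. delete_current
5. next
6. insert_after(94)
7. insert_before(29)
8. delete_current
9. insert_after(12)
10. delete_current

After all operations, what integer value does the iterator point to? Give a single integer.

Answer: 12

Derivation:
After 1 (delete_current): list=[6, 4, 5] cursor@6
After 2 (delete_current): list=[4, 5] cursor@4
After 3 (insert_before(16)): list=[16, 4, 5] cursor@4
After 4 (delete_current): list=[16, 5] cursor@5
After 5 (next): list=[16, 5] cursor@5
After 6 (insert_after(94)): list=[16, 5, 94] cursor@5
After 7 (insert_before(29)): list=[16, 29, 5, 94] cursor@5
After 8 (delete_current): list=[16, 29, 94] cursor@94
After 9 (insert_after(12)): list=[16, 29, 94, 12] cursor@94
After 10 (delete_current): list=[16, 29, 12] cursor@12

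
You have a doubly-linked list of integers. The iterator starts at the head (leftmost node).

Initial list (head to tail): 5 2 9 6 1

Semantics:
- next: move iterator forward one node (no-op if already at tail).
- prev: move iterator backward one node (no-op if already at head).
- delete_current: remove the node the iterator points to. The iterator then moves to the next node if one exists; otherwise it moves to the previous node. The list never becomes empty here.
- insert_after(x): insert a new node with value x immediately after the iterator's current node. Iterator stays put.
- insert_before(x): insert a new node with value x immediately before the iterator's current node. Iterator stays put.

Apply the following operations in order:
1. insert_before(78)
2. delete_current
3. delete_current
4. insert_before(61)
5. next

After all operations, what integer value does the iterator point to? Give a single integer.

After 1 (insert_before(78)): list=[78, 5, 2, 9, 6, 1] cursor@5
After 2 (delete_current): list=[78, 2, 9, 6, 1] cursor@2
After 3 (delete_current): list=[78, 9, 6, 1] cursor@9
After 4 (insert_before(61)): list=[78, 61, 9, 6, 1] cursor@9
After 5 (next): list=[78, 61, 9, 6, 1] cursor@6

Answer: 6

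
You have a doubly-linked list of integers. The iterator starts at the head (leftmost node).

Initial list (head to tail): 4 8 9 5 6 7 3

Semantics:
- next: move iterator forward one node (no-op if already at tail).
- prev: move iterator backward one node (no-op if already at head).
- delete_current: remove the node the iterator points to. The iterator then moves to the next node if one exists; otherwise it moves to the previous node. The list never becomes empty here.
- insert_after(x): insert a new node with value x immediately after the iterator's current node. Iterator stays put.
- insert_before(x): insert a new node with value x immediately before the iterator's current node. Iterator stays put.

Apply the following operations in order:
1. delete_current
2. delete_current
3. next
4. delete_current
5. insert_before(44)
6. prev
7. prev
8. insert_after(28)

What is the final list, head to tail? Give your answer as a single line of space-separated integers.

Answer: 9 28 44 6 7 3

Derivation:
After 1 (delete_current): list=[8, 9, 5, 6, 7, 3] cursor@8
After 2 (delete_current): list=[9, 5, 6, 7, 3] cursor@9
After 3 (next): list=[9, 5, 6, 7, 3] cursor@5
After 4 (delete_current): list=[9, 6, 7, 3] cursor@6
After 5 (insert_before(44)): list=[9, 44, 6, 7, 3] cursor@6
After 6 (prev): list=[9, 44, 6, 7, 3] cursor@44
After 7 (prev): list=[9, 44, 6, 7, 3] cursor@9
After 8 (insert_after(28)): list=[9, 28, 44, 6, 7, 3] cursor@9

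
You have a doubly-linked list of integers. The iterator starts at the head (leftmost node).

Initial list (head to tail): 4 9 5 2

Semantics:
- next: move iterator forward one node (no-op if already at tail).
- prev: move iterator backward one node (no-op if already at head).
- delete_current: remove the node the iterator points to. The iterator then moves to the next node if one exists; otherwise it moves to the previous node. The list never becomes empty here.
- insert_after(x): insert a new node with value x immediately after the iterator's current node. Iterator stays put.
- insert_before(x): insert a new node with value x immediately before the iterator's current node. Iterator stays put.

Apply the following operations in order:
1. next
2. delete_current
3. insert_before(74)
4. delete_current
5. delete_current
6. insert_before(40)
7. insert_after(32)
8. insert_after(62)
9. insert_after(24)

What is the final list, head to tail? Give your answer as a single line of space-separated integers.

After 1 (next): list=[4, 9, 5, 2] cursor@9
After 2 (delete_current): list=[4, 5, 2] cursor@5
After 3 (insert_before(74)): list=[4, 74, 5, 2] cursor@5
After 4 (delete_current): list=[4, 74, 2] cursor@2
After 5 (delete_current): list=[4, 74] cursor@74
After 6 (insert_before(40)): list=[4, 40, 74] cursor@74
After 7 (insert_after(32)): list=[4, 40, 74, 32] cursor@74
After 8 (insert_after(62)): list=[4, 40, 74, 62, 32] cursor@74
After 9 (insert_after(24)): list=[4, 40, 74, 24, 62, 32] cursor@74

Answer: 4 40 74 24 62 32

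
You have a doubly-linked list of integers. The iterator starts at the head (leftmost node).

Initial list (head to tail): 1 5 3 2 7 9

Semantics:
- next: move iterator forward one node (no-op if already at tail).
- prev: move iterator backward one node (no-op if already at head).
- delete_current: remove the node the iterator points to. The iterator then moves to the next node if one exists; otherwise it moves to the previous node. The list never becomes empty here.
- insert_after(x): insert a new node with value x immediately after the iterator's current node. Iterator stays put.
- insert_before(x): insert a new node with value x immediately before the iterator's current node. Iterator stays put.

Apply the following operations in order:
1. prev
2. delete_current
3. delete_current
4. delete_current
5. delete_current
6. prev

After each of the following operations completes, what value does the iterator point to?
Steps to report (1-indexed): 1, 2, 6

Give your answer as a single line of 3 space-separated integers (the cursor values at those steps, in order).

Answer: 1 5 7

Derivation:
After 1 (prev): list=[1, 5, 3, 2, 7, 9] cursor@1
After 2 (delete_current): list=[5, 3, 2, 7, 9] cursor@5
After 3 (delete_current): list=[3, 2, 7, 9] cursor@3
After 4 (delete_current): list=[2, 7, 9] cursor@2
After 5 (delete_current): list=[7, 9] cursor@7
After 6 (prev): list=[7, 9] cursor@7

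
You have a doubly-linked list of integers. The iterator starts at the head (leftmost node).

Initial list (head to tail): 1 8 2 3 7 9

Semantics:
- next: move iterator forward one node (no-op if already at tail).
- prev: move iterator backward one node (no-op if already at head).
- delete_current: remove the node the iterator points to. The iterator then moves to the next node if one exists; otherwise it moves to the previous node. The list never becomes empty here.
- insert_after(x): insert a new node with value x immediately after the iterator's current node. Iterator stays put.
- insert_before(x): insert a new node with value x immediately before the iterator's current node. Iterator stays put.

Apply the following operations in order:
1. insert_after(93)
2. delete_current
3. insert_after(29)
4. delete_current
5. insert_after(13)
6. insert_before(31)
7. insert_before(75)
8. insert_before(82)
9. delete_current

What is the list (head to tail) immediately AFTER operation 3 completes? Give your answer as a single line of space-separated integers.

After 1 (insert_after(93)): list=[1, 93, 8, 2, 3, 7, 9] cursor@1
After 2 (delete_current): list=[93, 8, 2, 3, 7, 9] cursor@93
After 3 (insert_after(29)): list=[93, 29, 8, 2, 3, 7, 9] cursor@93

Answer: 93 29 8 2 3 7 9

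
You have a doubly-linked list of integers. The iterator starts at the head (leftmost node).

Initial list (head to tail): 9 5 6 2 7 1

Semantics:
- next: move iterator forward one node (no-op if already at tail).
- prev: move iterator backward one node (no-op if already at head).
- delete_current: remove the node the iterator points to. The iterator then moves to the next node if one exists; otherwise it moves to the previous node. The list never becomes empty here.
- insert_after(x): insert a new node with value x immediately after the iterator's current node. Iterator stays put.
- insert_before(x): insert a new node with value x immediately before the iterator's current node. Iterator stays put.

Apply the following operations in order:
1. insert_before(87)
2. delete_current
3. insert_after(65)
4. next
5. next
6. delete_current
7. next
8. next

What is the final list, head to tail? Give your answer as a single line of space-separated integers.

After 1 (insert_before(87)): list=[87, 9, 5, 6, 2, 7, 1] cursor@9
After 2 (delete_current): list=[87, 5, 6, 2, 7, 1] cursor@5
After 3 (insert_after(65)): list=[87, 5, 65, 6, 2, 7, 1] cursor@5
After 4 (next): list=[87, 5, 65, 6, 2, 7, 1] cursor@65
After 5 (next): list=[87, 5, 65, 6, 2, 7, 1] cursor@6
After 6 (delete_current): list=[87, 5, 65, 2, 7, 1] cursor@2
After 7 (next): list=[87, 5, 65, 2, 7, 1] cursor@7
After 8 (next): list=[87, 5, 65, 2, 7, 1] cursor@1

Answer: 87 5 65 2 7 1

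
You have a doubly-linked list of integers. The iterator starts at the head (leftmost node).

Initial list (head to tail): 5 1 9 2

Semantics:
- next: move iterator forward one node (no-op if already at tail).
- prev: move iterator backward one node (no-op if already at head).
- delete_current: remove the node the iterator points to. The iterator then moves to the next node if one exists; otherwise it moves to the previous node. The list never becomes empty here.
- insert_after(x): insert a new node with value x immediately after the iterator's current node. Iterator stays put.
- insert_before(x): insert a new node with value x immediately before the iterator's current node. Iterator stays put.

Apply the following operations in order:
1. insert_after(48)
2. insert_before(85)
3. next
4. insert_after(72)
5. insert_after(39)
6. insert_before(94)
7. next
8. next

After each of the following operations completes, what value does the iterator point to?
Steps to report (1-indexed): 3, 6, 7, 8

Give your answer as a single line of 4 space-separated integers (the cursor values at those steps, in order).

After 1 (insert_after(48)): list=[5, 48, 1, 9, 2] cursor@5
After 2 (insert_before(85)): list=[85, 5, 48, 1, 9, 2] cursor@5
After 3 (next): list=[85, 5, 48, 1, 9, 2] cursor@48
After 4 (insert_after(72)): list=[85, 5, 48, 72, 1, 9, 2] cursor@48
After 5 (insert_after(39)): list=[85, 5, 48, 39, 72, 1, 9, 2] cursor@48
After 6 (insert_before(94)): list=[85, 5, 94, 48, 39, 72, 1, 9, 2] cursor@48
After 7 (next): list=[85, 5, 94, 48, 39, 72, 1, 9, 2] cursor@39
After 8 (next): list=[85, 5, 94, 48, 39, 72, 1, 9, 2] cursor@72

Answer: 48 48 39 72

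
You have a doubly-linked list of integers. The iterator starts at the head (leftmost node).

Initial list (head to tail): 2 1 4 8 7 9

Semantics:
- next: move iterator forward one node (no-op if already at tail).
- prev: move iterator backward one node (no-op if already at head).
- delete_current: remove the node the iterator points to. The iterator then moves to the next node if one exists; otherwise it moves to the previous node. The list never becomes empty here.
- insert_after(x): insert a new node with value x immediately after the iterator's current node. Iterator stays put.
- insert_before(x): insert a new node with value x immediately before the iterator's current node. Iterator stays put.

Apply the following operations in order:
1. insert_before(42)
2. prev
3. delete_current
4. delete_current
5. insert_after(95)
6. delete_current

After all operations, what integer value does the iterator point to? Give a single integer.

After 1 (insert_before(42)): list=[42, 2, 1, 4, 8, 7, 9] cursor@2
After 2 (prev): list=[42, 2, 1, 4, 8, 7, 9] cursor@42
After 3 (delete_current): list=[2, 1, 4, 8, 7, 9] cursor@2
After 4 (delete_current): list=[1, 4, 8, 7, 9] cursor@1
After 5 (insert_after(95)): list=[1, 95, 4, 8, 7, 9] cursor@1
After 6 (delete_current): list=[95, 4, 8, 7, 9] cursor@95

Answer: 95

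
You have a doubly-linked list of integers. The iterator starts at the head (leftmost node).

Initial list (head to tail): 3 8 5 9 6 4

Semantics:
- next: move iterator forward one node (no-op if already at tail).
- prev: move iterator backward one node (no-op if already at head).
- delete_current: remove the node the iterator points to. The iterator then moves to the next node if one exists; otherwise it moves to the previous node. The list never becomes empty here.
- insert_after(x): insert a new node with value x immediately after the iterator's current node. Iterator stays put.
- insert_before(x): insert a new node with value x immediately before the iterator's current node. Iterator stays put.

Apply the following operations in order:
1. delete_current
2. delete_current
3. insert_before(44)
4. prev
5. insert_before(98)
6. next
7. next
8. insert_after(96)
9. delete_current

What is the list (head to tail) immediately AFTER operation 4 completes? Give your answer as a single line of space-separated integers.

Answer: 44 5 9 6 4

Derivation:
After 1 (delete_current): list=[8, 5, 9, 6, 4] cursor@8
After 2 (delete_current): list=[5, 9, 6, 4] cursor@5
After 3 (insert_before(44)): list=[44, 5, 9, 6, 4] cursor@5
After 4 (prev): list=[44, 5, 9, 6, 4] cursor@44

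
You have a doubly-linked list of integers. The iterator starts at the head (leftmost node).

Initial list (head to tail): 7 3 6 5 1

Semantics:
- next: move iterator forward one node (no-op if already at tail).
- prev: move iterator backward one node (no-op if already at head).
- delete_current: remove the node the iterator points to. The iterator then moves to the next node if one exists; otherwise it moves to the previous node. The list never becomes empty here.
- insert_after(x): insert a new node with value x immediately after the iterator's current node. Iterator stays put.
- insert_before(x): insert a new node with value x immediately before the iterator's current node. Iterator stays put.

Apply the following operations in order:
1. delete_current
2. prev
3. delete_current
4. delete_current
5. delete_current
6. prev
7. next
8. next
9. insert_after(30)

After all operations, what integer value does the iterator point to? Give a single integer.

After 1 (delete_current): list=[3, 6, 5, 1] cursor@3
After 2 (prev): list=[3, 6, 5, 1] cursor@3
After 3 (delete_current): list=[6, 5, 1] cursor@6
After 4 (delete_current): list=[5, 1] cursor@5
After 5 (delete_current): list=[1] cursor@1
After 6 (prev): list=[1] cursor@1
After 7 (next): list=[1] cursor@1
After 8 (next): list=[1] cursor@1
After 9 (insert_after(30)): list=[1, 30] cursor@1

Answer: 1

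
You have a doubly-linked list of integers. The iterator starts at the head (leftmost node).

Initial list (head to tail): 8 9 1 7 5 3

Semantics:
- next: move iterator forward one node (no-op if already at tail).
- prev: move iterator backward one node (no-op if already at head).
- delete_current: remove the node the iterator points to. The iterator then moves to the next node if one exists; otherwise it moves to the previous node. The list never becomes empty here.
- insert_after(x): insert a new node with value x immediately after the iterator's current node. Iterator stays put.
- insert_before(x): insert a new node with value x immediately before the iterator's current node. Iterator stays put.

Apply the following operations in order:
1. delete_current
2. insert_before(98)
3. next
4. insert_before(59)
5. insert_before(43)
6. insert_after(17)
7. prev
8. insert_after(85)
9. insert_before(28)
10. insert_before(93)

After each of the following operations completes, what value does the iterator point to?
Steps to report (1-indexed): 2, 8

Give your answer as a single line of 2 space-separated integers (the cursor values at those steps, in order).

Answer: 9 43

Derivation:
After 1 (delete_current): list=[9, 1, 7, 5, 3] cursor@9
After 2 (insert_before(98)): list=[98, 9, 1, 7, 5, 3] cursor@9
After 3 (next): list=[98, 9, 1, 7, 5, 3] cursor@1
After 4 (insert_before(59)): list=[98, 9, 59, 1, 7, 5, 3] cursor@1
After 5 (insert_before(43)): list=[98, 9, 59, 43, 1, 7, 5, 3] cursor@1
After 6 (insert_after(17)): list=[98, 9, 59, 43, 1, 17, 7, 5, 3] cursor@1
After 7 (prev): list=[98, 9, 59, 43, 1, 17, 7, 5, 3] cursor@43
After 8 (insert_after(85)): list=[98, 9, 59, 43, 85, 1, 17, 7, 5, 3] cursor@43
After 9 (insert_before(28)): list=[98, 9, 59, 28, 43, 85, 1, 17, 7, 5, 3] cursor@43
After 10 (insert_before(93)): list=[98, 9, 59, 28, 93, 43, 85, 1, 17, 7, 5, 3] cursor@43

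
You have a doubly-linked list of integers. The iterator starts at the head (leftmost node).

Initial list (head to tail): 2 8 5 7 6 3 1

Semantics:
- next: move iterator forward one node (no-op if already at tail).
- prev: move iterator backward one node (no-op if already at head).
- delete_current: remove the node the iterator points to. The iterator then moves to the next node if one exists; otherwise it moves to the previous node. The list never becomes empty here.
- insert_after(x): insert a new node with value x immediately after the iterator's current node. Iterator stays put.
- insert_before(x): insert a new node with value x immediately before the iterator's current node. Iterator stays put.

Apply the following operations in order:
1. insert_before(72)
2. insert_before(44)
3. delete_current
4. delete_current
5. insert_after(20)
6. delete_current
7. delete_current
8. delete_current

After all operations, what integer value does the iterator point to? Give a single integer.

After 1 (insert_before(72)): list=[72, 2, 8, 5, 7, 6, 3, 1] cursor@2
After 2 (insert_before(44)): list=[72, 44, 2, 8, 5, 7, 6, 3, 1] cursor@2
After 3 (delete_current): list=[72, 44, 8, 5, 7, 6, 3, 1] cursor@8
After 4 (delete_current): list=[72, 44, 5, 7, 6, 3, 1] cursor@5
After 5 (insert_after(20)): list=[72, 44, 5, 20, 7, 6, 3, 1] cursor@5
After 6 (delete_current): list=[72, 44, 20, 7, 6, 3, 1] cursor@20
After 7 (delete_current): list=[72, 44, 7, 6, 3, 1] cursor@7
After 8 (delete_current): list=[72, 44, 6, 3, 1] cursor@6

Answer: 6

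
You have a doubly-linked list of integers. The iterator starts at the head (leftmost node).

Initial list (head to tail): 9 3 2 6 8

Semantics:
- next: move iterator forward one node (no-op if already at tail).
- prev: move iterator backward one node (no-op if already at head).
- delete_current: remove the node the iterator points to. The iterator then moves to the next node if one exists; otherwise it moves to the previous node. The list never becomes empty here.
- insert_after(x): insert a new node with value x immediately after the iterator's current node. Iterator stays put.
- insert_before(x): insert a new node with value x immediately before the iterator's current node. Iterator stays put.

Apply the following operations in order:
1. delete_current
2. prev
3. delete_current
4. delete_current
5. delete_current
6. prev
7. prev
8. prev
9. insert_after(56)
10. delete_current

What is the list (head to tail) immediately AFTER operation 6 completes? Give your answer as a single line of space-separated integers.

Answer: 8

Derivation:
After 1 (delete_current): list=[3, 2, 6, 8] cursor@3
After 2 (prev): list=[3, 2, 6, 8] cursor@3
After 3 (delete_current): list=[2, 6, 8] cursor@2
After 4 (delete_current): list=[6, 8] cursor@6
After 5 (delete_current): list=[8] cursor@8
After 6 (prev): list=[8] cursor@8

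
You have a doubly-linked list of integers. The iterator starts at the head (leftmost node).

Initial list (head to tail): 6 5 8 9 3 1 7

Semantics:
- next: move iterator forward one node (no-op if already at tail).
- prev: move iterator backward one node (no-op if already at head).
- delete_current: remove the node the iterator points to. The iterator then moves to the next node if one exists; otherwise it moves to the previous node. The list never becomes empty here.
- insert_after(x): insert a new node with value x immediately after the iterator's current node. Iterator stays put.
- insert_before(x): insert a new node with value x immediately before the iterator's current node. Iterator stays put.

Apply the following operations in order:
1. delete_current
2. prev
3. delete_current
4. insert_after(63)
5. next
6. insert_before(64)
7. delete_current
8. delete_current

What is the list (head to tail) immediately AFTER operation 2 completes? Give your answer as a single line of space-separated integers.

Answer: 5 8 9 3 1 7

Derivation:
After 1 (delete_current): list=[5, 8, 9, 3, 1, 7] cursor@5
After 2 (prev): list=[5, 8, 9, 3, 1, 7] cursor@5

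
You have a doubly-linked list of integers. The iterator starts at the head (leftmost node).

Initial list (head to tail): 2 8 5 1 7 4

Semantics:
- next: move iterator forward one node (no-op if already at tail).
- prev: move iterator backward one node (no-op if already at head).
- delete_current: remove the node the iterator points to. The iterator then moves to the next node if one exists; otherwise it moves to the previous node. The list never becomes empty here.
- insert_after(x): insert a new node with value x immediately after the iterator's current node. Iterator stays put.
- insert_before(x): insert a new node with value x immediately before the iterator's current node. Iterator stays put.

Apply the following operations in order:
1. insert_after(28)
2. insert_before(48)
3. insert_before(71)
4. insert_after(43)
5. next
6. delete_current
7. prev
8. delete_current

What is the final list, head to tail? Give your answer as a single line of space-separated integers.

Answer: 48 71 28 8 5 1 7 4

Derivation:
After 1 (insert_after(28)): list=[2, 28, 8, 5, 1, 7, 4] cursor@2
After 2 (insert_before(48)): list=[48, 2, 28, 8, 5, 1, 7, 4] cursor@2
After 3 (insert_before(71)): list=[48, 71, 2, 28, 8, 5, 1, 7, 4] cursor@2
After 4 (insert_after(43)): list=[48, 71, 2, 43, 28, 8, 5, 1, 7, 4] cursor@2
After 5 (next): list=[48, 71, 2, 43, 28, 8, 5, 1, 7, 4] cursor@43
After 6 (delete_current): list=[48, 71, 2, 28, 8, 5, 1, 7, 4] cursor@28
After 7 (prev): list=[48, 71, 2, 28, 8, 5, 1, 7, 4] cursor@2
After 8 (delete_current): list=[48, 71, 28, 8, 5, 1, 7, 4] cursor@28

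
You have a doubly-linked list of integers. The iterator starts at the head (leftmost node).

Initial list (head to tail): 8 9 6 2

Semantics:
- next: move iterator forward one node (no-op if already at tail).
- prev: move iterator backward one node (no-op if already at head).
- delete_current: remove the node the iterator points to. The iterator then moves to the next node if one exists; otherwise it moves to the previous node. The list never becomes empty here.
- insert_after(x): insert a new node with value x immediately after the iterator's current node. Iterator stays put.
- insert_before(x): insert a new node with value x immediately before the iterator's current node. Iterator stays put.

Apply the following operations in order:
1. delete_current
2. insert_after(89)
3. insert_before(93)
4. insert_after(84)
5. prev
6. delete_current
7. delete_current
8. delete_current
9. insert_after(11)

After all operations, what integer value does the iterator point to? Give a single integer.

Answer: 89

Derivation:
After 1 (delete_current): list=[9, 6, 2] cursor@9
After 2 (insert_after(89)): list=[9, 89, 6, 2] cursor@9
After 3 (insert_before(93)): list=[93, 9, 89, 6, 2] cursor@9
After 4 (insert_after(84)): list=[93, 9, 84, 89, 6, 2] cursor@9
After 5 (prev): list=[93, 9, 84, 89, 6, 2] cursor@93
After 6 (delete_current): list=[9, 84, 89, 6, 2] cursor@9
After 7 (delete_current): list=[84, 89, 6, 2] cursor@84
After 8 (delete_current): list=[89, 6, 2] cursor@89
After 9 (insert_after(11)): list=[89, 11, 6, 2] cursor@89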